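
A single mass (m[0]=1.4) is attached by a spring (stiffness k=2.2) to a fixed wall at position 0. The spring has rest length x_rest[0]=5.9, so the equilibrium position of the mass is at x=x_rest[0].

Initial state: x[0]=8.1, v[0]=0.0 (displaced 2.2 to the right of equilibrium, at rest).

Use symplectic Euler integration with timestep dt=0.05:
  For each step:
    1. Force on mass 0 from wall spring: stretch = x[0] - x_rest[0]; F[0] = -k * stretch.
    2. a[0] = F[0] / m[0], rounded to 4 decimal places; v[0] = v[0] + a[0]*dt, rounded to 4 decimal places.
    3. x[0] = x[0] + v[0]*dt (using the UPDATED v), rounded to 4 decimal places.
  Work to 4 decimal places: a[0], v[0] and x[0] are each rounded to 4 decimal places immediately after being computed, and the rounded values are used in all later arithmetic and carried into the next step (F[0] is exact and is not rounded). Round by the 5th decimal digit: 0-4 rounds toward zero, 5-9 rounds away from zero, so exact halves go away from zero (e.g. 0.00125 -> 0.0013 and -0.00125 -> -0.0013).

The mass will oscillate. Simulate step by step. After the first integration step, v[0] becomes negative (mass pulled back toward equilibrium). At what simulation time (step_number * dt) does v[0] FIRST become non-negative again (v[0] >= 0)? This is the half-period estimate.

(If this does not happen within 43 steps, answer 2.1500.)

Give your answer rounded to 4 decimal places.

Answer: 2.1500

Derivation:
Step 0: x=[8.1000] v=[0.0000]
Step 1: x=[8.0914] v=[-0.1729]
Step 2: x=[8.0741] v=[-0.3451]
Step 3: x=[8.0483] v=[-0.5159]
Step 4: x=[8.0141] v=[-0.6847]
Step 5: x=[7.9716] v=[-0.8508]
Step 6: x=[7.9209] v=[-1.0136]
Step 7: x=[7.8623] v=[-1.1724]
Step 8: x=[7.7960] v=[-1.3266]
Step 9: x=[7.7222] v=[-1.4756]
Step 10: x=[7.6413] v=[-1.6188]
Step 11: x=[7.5535] v=[-1.7556]
Step 12: x=[7.4592] v=[-1.8855]
Step 13: x=[7.3588] v=[-2.0080]
Step 14: x=[7.2527] v=[-2.1226]
Step 15: x=[7.1413] v=[-2.2289]
Step 16: x=[7.0250] v=[-2.3264]
Step 17: x=[6.9043] v=[-2.4148]
Step 18: x=[6.7796] v=[-2.4937]
Step 19: x=[6.6515] v=[-2.5628]
Step 20: x=[6.5204] v=[-2.6218]
Step 21: x=[6.3869] v=[-2.6705]
Step 22: x=[6.2515] v=[-2.7088]
Step 23: x=[6.1147] v=[-2.7364]
Step 24: x=[5.9770] v=[-2.7533]
Step 25: x=[5.8390] v=[-2.7594]
Step 26: x=[5.7013] v=[-2.7546]
Step 27: x=[5.5644] v=[-2.7390]
Step 28: x=[5.4288] v=[-2.7126]
Step 29: x=[5.2950] v=[-2.6756]
Step 30: x=[5.1636] v=[-2.6281]
Step 31: x=[5.0351] v=[-2.5702]
Step 32: x=[4.9100] v=[-2.5022]
Step 33: x=[4.7888] v=[-2.4244]
Step 34: x=[4.6719] v=[-2.3371]
Step 35: x=[4.5599] v=[-2.2406]
Step 36: x=[4.4531] v=[-2.1353]
Step 37: x=[4.3520] v=[-2.0216]
Step 38: x=[4.2570] v=[-1.9000]
Step 39: x=[4.1685] v=[-1.7709]
Step 40: x=[4.0868] v=[-1.6349]
Step 41: x=[4.0122] v=[-1.4924]
Step 42: x=[3.9450] v=[-1.3441]
Step 43: x=[3.8855] v=[-1.1905]
v[0] did not become non-negative within 43 steps; using fallback time=2.1500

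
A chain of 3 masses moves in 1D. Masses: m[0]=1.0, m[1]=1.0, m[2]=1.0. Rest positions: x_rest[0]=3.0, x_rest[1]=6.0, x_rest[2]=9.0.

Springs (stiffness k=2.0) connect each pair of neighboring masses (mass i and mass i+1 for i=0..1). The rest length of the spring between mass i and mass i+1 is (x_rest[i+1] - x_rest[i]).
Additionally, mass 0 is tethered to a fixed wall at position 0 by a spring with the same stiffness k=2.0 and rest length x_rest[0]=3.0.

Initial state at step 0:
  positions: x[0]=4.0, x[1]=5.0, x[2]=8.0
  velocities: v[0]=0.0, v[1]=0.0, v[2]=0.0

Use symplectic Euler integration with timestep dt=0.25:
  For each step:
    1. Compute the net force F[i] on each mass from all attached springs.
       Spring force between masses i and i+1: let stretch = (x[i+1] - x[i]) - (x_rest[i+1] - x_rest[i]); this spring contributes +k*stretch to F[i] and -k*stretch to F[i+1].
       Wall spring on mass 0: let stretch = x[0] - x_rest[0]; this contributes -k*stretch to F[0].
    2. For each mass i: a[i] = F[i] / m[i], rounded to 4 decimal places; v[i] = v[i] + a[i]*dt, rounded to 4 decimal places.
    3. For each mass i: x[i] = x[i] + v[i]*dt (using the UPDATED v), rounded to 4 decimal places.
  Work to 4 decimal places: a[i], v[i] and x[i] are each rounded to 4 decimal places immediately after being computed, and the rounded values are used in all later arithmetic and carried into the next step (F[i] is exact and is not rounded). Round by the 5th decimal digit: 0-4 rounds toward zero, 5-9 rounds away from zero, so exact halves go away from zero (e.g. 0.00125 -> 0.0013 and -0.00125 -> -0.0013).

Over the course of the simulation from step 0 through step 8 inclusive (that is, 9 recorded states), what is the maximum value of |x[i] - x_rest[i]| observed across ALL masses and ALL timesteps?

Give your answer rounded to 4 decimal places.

Answer: 1.3607

Derivation:
Step 0: x=[4.0000 5.0000 8.0000] v=[0.0000 0.0000 0.0000]
Step 1: x=[3.6250 5.2500 8.0000] v=[-1.5000 1.0000 0.0000]
Step 2: x=[3.0000 5.6406 8.0313] v=[-2.5000 1.5625 0.1250]
Step 3: x=[2.3301 6.0000 8.1387] v=[-2.6797 1.4376 0.4297]
Step 4: x=[1.8277 6.1680 8.3538] v=[-2.0098 0.6720 0.8604]
Step 5: x=[1.6393 6.0667 8.6707] v=[-0.7535 -0.4053 1.2675]
Step 6: x=[1.7995 5.7375 9.0371] v=[0.6406 -1.3170 1.4655]
Step 7: x=[2.2270 5.3285 9.3660] v=[1.7099 -1.6362 1.3157]
Step 8: x=[2.7638 5.0365 9.5653] v=[2.1472 -1.1682 0.7970]
Max displacement = 1.3607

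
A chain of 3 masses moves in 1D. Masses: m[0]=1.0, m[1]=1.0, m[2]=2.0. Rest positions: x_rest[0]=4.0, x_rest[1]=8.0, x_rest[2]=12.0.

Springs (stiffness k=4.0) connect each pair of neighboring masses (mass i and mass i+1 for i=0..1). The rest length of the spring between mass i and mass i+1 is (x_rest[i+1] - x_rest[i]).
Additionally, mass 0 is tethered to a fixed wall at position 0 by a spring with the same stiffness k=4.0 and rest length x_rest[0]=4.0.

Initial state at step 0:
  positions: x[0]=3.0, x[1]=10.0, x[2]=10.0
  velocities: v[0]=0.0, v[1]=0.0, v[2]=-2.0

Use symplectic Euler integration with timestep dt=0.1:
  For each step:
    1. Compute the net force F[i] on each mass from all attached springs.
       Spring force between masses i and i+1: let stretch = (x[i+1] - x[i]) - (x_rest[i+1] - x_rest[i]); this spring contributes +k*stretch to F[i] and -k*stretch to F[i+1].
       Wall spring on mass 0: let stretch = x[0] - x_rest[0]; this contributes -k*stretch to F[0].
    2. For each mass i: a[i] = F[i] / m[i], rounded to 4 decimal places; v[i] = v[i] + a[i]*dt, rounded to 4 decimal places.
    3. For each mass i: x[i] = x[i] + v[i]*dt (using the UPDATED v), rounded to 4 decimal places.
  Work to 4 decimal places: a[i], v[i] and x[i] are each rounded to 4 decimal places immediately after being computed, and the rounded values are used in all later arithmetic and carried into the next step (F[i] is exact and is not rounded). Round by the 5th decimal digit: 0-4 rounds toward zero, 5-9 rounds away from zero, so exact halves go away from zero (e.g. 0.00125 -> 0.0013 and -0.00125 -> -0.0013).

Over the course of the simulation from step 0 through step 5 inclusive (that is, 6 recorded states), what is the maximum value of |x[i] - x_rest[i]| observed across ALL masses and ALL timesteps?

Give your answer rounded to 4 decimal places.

Answer: 2.1632

Derivation:
Step 0: x=[3.0000 10.0000 10.0000] v=[0.0000 0.0000 -2.0000]
Step 1: x=[3.1600 9.7200 9.8800] v=[1.6000 -2.8000 -1.2000]
Step 2: x=[3.4560 9.1840 9.8368] v=[2.9600 -5.3600 -0.4320]
Step 3: x=[3.8429 8.4450 9.8605] v=[3.8688 -7.3901 0.2374]
Step 4: x=[4.2602 7.5785 9.9359] v=[4.1725 -8.6647 0.7543]
Step 5: x=[4.6398 6.6736 10.0442] v=[3.7957 -9.0491 1.0828]
Max displacement = 2.1632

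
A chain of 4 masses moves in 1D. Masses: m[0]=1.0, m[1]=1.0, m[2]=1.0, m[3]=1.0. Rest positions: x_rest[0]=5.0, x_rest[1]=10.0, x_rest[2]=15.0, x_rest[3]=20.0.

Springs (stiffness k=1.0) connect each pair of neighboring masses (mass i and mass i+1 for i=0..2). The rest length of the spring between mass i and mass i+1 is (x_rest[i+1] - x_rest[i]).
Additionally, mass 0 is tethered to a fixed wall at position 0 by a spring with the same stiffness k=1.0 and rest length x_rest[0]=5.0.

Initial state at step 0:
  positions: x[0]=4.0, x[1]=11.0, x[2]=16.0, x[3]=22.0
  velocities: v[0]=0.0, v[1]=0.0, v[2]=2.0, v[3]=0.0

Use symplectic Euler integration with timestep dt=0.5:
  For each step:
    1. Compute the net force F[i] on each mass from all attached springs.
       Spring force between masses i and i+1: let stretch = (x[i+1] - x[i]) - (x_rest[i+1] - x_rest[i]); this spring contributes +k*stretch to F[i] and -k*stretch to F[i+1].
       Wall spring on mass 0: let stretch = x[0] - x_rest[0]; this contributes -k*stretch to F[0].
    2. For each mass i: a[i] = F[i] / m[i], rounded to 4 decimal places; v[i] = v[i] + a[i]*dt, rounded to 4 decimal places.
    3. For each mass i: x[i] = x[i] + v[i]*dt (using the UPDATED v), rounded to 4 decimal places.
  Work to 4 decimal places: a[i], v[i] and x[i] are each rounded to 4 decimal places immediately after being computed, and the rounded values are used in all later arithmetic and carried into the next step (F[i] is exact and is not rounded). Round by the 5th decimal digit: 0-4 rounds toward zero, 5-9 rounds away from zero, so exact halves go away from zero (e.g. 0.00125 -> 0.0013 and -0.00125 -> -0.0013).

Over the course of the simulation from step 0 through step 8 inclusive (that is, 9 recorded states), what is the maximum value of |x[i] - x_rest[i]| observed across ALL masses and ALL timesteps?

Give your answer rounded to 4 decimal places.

Step 0: x=[4.0000 11.0000 16.0000 22.0000] v=[0.0000 0.0000 2.0000 0.0000]
Step 1: x=[4.7500 10.5000 17.2500 21.7500] v=[1.5000 -1.0000 2.5000 -0.5000]
Step 2: x=[5.7500 10.2500 17.9375 21.6250] v=[2.0000 -0.5000 1.3750 -0.2500]
Step 3: x=[6.4375 10.7969 17.6250 21.8282] v=[1.3750 1.0938 -0.6250 0.4063]
Step 4: x=[6.6055 11.9610 16.6563 22.2306] v=[0.3360 2.3282 -1.9375 0.8047]
Step 5: x=[6.4610 12.9601 15.9073 22.4894] v=[-0.2890 1.9981 -1.4980 0.5176]
Step 6: x=[6.3260 13.0712 16.0671 22.3527] v=[-0.2700 0.2222 0.3195 -0.2735]
Step 7: x=[6.2958 12.2450 17.0493 21.8946] v=[-0.0604 -1.6525 1.9644 -0.9163]
Step 8: x=[6.1790 11.1325 18.0418 21.4751] v=[-0.2337 -2.2250 1.9849 -0.8390]
Max displacement = 3.0712

Answer: 3.0712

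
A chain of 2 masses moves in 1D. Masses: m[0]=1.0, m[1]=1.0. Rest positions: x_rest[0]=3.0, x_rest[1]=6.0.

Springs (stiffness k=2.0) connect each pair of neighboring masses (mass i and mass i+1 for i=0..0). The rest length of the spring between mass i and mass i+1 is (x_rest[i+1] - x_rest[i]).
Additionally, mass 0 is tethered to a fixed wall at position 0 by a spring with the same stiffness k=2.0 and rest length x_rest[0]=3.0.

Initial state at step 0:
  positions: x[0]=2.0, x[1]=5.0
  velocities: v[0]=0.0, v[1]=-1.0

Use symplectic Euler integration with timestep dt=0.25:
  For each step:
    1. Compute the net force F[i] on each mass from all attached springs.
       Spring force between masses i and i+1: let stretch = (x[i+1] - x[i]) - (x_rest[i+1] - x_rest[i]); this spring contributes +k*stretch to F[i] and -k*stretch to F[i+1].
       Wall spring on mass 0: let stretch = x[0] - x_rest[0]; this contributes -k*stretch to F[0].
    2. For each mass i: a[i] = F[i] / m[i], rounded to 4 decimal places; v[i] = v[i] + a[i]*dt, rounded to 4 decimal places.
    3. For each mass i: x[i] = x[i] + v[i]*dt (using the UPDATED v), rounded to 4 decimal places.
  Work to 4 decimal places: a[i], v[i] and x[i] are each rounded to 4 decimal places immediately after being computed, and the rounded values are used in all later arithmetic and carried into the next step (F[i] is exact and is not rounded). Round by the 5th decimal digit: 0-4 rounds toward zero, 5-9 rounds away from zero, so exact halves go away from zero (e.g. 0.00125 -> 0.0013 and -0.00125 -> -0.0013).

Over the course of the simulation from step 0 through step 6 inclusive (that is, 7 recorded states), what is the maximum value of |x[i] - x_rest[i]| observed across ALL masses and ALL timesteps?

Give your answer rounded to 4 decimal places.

Answer: 1.5605

Derivation:
Step 0: x=[2.0000 5.0000] v=[0.0000 -1.0000]
Step 1: x=[2.1250 4.7500] v=[0.5000 -1.0000]
Step 2: x=[2.3125 4.5469] v=[0.7500 -0.8125]
Step 3: x=[2.4903 4.4395] v=[0.7110 -0.4297]
Step 4: x=[2.6004 4.4634] v=[0.4405 0.0957]
Step 5: x=[2.6184 4.6295] v=[0.0718 0.6642]
Step 6: x=[2.5604 4.9192] v=[-0.2319 1.1587]
Max displacement = 1.5605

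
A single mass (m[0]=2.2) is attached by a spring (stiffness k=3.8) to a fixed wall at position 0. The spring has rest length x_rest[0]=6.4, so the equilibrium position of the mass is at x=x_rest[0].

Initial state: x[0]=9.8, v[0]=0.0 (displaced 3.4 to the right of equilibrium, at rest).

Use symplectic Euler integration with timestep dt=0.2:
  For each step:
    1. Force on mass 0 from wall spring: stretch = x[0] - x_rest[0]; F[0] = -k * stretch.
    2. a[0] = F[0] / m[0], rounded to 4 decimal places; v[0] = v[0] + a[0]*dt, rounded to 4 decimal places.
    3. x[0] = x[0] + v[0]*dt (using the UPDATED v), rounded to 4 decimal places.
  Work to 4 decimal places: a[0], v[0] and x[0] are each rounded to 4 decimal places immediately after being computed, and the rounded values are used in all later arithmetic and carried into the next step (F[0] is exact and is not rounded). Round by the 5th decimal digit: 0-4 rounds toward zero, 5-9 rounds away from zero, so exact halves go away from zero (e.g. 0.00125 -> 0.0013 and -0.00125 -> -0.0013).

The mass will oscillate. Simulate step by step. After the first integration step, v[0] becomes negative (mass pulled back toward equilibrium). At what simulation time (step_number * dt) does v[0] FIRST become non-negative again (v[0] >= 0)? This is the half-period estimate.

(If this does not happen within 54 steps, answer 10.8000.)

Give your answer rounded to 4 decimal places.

Answer: 2.4000

Derivation:
Step 0: x=[9.8000] v=[0.0000]
Step 1: x=[9.5651] v=[-1.1745]
Step 2: x=[9.1115] v=[-2.2679]
Step 3: x=[8.4706] v=[-3.2046]
Step 4: x=[7.6866] v=[-3.9199]
Step 5: x=[6.8137] v=[-4.3644]
Step 6: x=[5.9122] v=[-4.5073]
Step 7: x=[5.0444] v=[-4.3388]
Step 8: x=[4.2703] v=[-3.8705]
Step 9: x=[3.6433] v=[-3.1348]
Step 10: x=[3.2068] v=[-2.1825]
Step 11: x=[2.9909] v=[-1.0794]
Step 12: x=[3.0106] v=[0.0983]
First v>=0 after going negative at step 12, time=2.4000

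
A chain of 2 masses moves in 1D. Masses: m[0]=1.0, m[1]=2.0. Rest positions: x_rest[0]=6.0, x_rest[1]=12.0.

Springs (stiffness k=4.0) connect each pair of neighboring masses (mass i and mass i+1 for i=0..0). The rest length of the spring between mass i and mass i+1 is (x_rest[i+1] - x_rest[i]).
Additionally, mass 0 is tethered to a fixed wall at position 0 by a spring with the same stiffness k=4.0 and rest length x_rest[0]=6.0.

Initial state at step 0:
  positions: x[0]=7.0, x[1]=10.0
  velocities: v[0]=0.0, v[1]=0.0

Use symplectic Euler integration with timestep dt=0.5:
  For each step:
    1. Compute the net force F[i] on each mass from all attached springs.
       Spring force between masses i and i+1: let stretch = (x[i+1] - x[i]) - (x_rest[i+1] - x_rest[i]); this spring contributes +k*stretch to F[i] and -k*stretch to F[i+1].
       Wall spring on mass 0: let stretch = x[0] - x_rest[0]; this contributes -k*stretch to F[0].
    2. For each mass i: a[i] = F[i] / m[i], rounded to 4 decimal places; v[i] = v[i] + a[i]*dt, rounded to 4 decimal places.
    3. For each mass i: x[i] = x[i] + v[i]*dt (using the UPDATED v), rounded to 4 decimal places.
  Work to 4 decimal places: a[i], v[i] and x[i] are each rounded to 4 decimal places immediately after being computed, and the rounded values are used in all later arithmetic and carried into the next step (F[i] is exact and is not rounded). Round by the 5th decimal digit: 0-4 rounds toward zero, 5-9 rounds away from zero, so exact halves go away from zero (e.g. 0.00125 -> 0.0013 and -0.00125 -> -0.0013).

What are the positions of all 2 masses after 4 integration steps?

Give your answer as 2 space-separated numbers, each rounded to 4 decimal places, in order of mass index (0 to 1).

Step 0: x=[7.0000 10.0000] v=[0.0000 0.0000]
Step 1: x=[3.0000 11.5000] v=[-8.0000 3.0000]
Step 2: x=[4.5000 11.7500] v=[3.0000 0.5000]
Step 3: x=[8.7500 11.3750] v=[8.5000 -0.7500]
Step 4: x=[6.8750 12.6875] v=[-3.7500 2.6250]

Answer: 6.8750 12.6875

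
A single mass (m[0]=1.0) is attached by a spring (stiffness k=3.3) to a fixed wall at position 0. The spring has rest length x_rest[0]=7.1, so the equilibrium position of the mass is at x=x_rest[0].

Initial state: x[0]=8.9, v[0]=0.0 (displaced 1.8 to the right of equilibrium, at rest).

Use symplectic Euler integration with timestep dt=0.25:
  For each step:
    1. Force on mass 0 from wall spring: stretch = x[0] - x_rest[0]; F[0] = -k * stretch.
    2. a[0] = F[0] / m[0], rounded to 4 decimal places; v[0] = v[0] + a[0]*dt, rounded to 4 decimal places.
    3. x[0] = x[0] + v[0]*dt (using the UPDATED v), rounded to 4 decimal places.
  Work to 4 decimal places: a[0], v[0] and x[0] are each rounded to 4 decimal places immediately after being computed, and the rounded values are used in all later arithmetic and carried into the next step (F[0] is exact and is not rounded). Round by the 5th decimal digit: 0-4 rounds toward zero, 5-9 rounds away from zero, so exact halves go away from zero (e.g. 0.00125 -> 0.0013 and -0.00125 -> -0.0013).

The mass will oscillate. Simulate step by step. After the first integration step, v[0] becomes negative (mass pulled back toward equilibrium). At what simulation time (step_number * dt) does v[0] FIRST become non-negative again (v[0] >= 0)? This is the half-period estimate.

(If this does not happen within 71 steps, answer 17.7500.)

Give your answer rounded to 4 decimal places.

Answer: 1.7500

Derivation:
Step 0: x=[8.9000] v=[0.0000]
Step 1: x=[8.5288] v=[-1.4850]
Step 2: x=[7.8629] v=[-2.6638]
Step 3: x=[7.0396] v=[-3.2932]
Step 4: x=[6.2288] v=[-3.2434]
Step 5: x=[5.5976] v=[-2.5247]
Step 6: x=[5.2763] v=[-1.2852]
Step 7: x=[5.3312] v=[0.2194]
First v>=0 after going negative at step 7, time=1.7500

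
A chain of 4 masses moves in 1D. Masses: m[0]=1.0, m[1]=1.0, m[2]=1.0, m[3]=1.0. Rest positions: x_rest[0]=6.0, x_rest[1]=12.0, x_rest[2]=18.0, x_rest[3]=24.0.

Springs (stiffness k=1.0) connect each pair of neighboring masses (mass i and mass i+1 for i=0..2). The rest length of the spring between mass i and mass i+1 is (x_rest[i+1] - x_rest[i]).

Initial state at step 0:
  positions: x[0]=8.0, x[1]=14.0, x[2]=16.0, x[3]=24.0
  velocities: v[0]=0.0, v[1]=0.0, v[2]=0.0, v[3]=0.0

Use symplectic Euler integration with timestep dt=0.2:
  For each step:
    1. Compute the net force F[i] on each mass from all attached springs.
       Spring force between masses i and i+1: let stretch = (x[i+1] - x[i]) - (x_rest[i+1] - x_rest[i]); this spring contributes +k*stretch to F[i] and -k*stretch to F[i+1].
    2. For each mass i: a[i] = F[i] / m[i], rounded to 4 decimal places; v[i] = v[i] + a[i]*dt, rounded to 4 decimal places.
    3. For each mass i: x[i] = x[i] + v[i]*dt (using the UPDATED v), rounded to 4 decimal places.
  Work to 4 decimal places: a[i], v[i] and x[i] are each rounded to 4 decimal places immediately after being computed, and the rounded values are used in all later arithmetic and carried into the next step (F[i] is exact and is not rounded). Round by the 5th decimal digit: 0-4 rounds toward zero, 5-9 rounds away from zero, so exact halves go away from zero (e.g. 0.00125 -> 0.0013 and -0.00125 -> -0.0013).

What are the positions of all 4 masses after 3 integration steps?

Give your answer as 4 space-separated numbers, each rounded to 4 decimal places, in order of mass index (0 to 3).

Answer: 7.9692 13.1488 17.2997 23.5823

Derivation:
Step 0: x=[8.0000 14.0000 16.0000 24.0000] v=[0.0000 0.0000 0.0000 0.0000]
Step 1: x=[8.0000 13.8400 16.2400 23.9200] v=[0.0000 -0.8000 1.2000 -0.4000]
Step 2: x=[7.9936 13.5424 16.6912 23.7728] v=[-0.0320 -1.4880 2.2560 -0.7360]
Step 3: x=[7.9692 13.1488 17.2997 23.5823] v=[-0.1222 -1.9680 3.0426 -0.9523]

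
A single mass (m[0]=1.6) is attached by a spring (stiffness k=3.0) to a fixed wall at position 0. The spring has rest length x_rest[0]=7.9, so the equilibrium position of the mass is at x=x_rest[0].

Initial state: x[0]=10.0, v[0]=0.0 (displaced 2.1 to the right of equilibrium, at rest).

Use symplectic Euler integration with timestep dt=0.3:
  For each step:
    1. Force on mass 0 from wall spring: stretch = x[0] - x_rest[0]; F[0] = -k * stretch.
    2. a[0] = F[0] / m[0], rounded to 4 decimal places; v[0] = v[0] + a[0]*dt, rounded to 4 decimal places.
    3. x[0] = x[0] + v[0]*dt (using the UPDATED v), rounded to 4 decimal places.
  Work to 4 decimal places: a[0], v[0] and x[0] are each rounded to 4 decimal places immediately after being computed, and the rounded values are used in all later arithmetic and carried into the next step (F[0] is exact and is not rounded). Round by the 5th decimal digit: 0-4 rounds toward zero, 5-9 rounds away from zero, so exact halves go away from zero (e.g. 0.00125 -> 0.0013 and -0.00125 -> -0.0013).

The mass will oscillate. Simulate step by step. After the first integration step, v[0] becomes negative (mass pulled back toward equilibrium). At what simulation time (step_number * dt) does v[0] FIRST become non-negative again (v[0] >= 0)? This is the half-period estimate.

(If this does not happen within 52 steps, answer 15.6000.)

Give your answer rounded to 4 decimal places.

Step 0: x=[10.0000] v=[0.0000]
Step 1: x=[9.6456] v=[-1.1813]
Step 2: x=[8.9966] v=[-2.1632]
Step 3: x=[8.1626] v=[-2.7800]
Step 4: x=[7.2843] v=[-2.9277]
Step 5: x=[6.5099] v=[-2.5814]
Step 6: x=[5.9701] v=[-1.7995]
Step 7: x=[5.7559] v=[-0.7139]
Step 8: x=[5.9036] v=[0.4922]
First v>=0 after going negative at step 8, time=2.4000

Answer: 2.4000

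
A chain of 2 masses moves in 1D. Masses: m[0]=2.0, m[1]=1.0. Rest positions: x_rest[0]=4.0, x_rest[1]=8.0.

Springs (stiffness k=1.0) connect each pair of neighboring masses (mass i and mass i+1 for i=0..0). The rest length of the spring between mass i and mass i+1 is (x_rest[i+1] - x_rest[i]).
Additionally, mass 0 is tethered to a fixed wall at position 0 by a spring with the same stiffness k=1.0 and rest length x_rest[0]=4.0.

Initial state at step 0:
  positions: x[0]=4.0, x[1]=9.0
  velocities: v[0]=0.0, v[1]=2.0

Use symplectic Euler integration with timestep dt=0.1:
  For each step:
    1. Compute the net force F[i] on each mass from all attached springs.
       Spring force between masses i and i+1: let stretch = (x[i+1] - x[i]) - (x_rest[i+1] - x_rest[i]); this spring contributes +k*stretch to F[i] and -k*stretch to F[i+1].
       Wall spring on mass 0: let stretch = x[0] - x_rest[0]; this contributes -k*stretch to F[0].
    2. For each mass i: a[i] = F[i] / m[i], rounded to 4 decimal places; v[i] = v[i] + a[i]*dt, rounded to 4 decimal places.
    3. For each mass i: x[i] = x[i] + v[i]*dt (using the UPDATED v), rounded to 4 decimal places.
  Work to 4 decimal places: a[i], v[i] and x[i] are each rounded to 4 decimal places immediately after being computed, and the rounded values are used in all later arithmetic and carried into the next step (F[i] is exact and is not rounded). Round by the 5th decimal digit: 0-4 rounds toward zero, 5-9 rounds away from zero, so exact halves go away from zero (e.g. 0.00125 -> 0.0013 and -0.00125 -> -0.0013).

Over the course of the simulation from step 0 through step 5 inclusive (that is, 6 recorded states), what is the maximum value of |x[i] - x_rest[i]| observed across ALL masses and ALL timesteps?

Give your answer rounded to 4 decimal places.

Step 0: x=[4.0000 9.0000] v=[0.0000 2.0000]
Step 1: x=[4.0050 9.1900] v=[0.0500 1.9000]
Step 2: x=[4.0159 9.3682] v=[0.1090 1.7815]
Step 3: x=[4.0335 9.5328] v=[0.1758 1.6463]
Step 4: x=[4.0584 9.6824] v=[0.2491 1.4964]
Step 5: x=[4.0911 9.8158] v=[0.3274 1.3340]
Max displacement = 1.8158

Answer: 1.8158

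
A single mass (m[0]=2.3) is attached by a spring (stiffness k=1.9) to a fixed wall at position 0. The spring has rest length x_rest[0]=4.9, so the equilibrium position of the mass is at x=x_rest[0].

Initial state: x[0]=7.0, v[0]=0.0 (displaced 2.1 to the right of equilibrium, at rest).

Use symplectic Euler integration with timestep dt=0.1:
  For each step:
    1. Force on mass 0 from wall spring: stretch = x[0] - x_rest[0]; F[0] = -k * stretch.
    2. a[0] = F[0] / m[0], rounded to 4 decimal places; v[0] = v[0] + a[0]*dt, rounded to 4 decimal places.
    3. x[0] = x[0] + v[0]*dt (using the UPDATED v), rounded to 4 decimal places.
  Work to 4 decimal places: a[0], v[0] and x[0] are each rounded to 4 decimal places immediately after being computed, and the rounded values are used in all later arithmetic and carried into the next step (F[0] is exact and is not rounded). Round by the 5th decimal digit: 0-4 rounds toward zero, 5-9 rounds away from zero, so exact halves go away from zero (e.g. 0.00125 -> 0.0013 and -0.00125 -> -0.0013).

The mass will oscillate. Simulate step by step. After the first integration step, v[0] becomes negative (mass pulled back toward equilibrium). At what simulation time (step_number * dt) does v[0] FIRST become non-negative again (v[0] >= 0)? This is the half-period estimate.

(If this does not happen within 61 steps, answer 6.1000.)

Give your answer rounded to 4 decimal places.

Answer: 3.5000

Derivation:
Step 0: x=[7.0000] v=[0.0000]
Step 1: x=[6.9827] v=[-0.1735]
Step 2: x=[6.9481] v=[-0.3456]
Step 3: x=[6.8966] v=[-0.5148]
Step 4: x=[6.8286] v=[-0.6797]
Step 5: x=[6.7447] v=[-0.8390]
Step 6: x=[6.6456] v=[-0.9914]
Step 7: x=[6.5320] v=[-1.1356]
Step 8: x=[6.4050] v=[-1.2704]
Step 9: x=[6.2655] v=[-1.3947]
Step 10: x=[6.1148] v=[-1.5075]
Step 11: x=[5.9540] v=[-1.6079]
Step 12: x=[5.7845] v=[-1.6950]
Step 13: x=[5.6077] v=[-1.7681]
Step 14: x=[5.4250] v=[-1.8266]
Step 15: x=[5.2380] v=[-1.8700]
Step 16: x=[5.0482] v=[-1.8979]
Step 17: x=[4.8572] v=[-1.9101]
Step 18: x=[4.6665] v=[-1.9066]
Step 19: x=[4.4778] v=[-1.8873]
Step 20: x=[4.2926] v=[-1.8524]
Step 21: x=[4.1124] v=[-1.8022]
Step 22: x=[3.9387] v=[-1.7371]
Step 23: x=[3.7729] v=[-1.6577]
Step 24: x=[3.6164] v=[-1.5646]
Step 25: x=[3.4705] v=[-1.4586]
Step 26: x=[3.3365] v=[-1.3405]
Step 27: x=[3.2154] v=[-1.2113]
Step 28: x=[3.1082] v=[-1.0721]
Step 29: x=[3.0158] v=[-0.9241]
Step 30: x=[2.9390] v=[-0.7685]
Step 31: x=[2.8784] v=[-0.6065]
Step 32: x=[2.8345] v=[-0.4395]
Step 33: x=[2.8076] v=[-0.2689]
Step 34: x=[2.7980] v=[-0.0961]
Step 35: x=[2.8058] v=[0.0775]
First v>=0 after going negative at step 35, time=3.5000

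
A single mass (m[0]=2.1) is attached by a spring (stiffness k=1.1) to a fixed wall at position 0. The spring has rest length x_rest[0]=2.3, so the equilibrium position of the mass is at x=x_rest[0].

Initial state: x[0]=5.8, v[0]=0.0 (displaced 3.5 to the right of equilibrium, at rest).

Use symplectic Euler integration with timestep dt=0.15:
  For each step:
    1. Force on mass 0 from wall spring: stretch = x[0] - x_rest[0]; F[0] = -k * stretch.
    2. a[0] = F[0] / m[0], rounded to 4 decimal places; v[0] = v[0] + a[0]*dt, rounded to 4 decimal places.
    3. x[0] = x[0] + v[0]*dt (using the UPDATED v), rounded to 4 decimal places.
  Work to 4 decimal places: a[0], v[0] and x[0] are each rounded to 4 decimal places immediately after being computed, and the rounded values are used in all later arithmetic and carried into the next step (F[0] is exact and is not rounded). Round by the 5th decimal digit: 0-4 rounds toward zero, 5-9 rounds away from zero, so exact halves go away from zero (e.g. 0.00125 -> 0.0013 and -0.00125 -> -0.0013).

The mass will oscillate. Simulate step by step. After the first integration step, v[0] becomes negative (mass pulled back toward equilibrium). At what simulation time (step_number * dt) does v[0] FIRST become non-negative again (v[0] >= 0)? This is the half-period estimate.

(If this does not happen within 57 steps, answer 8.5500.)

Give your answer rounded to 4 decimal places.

Step 0: x=[5.8000] v=[0.0000]
Step 1: x=[5.7588] v=[-0.2750]
Step 2: x=[5.6768] v=[-0.5468]
Step 3: x=[5.5550] v=[-0.8121]
Step 4: x=[5.3948] v=[-1.0679]
Step 5: x=[5.1981] v=[-1.3111]
Step 6: x=[4.9673] v=[-1.5388]
Step 7: x=[4.7050] v=[-1.7484]
Step 8: x=[4.4144] v=[-1.9374]
Step 9: x=[4.0989] v=[-2.1035]
Step 10: x=[3.7622] v=[-2.2448]
Step 11: x=[3.4082] v=[-2.3597]
Step 12: x=[3.0412] v=[-2.4468]
Step 13: x=[2.6655] v=[-2.5050]
Step 14: x=[2.2854] v=[-2.5337]
Step 15: x=[1.9055] v=[-2.5326]
Step 16: x=[1.5303] v=[-2.5016]
Step 17: x=[1.1641] v=[-2.4411]
Step 18: x=[0.8113] v=[-2.3519]
Step 19: x=[0.4761] v=[-2.2349]
Step 20: x=[0.1624] v=[-2.0916]
Step 21: x=[-0.1261] v=[-1.9236]
Step 22: x=[-0.3861] v=[-1.7330]
Step 23: x=[-0.6144] v=[-1.5220]
Step 24: x=[-0.8084] v=[-1.2930]
Step 25: x=[-0.9657] v=[-1.0488]
Step 26: x=[-1.0845] v=[-0.7922]
Step 27: x=[-1.1634] v=[-0.5263]
Step 28: x=[-1.2015] v=[-0.2542]
Step 29: x=[-1.1984] v=[0.0209]
First v>=0 after going negative at step 29, time=4.3500

Answer: 4.3500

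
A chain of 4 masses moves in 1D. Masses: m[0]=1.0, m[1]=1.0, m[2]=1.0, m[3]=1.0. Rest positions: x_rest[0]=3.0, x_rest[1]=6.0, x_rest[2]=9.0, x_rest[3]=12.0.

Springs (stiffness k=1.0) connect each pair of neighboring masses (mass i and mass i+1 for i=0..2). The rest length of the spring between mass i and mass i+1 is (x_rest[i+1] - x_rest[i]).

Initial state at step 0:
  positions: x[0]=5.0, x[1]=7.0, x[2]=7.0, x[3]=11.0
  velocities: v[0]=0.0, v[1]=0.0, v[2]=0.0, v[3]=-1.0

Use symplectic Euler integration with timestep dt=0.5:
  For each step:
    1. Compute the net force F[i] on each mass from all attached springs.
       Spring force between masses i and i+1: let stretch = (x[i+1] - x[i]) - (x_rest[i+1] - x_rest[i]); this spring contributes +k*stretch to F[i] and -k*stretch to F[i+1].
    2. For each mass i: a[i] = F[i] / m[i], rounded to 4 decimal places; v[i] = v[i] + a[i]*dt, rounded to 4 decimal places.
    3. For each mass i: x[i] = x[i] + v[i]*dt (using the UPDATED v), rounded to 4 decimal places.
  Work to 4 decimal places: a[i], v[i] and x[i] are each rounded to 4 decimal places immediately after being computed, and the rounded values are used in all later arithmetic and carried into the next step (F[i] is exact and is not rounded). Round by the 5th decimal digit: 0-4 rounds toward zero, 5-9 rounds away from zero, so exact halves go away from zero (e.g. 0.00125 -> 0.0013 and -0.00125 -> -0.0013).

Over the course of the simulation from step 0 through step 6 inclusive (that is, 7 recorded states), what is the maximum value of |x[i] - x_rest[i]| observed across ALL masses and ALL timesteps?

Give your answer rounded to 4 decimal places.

Step 0: x=[5.0000 7.0000 7.0000 11.0000] v=[0.0000 0.0000 0.0000 -1.0000]
Step 1: x=[4.7500 6.5000 8.0000 10.2500] v=[-0.5000 -1.0000 2.0000 -1.5000]
Step 2: x=[4.1875 5.9375 9.1875 9.6875] v=[-1.1250 -1.1250 2.3750 -1.1250]
Step 3: x=[3.3125 5.7500 9.6875 9.7500] v=[-1.7500 -0.3750 1.0000 0.1250]
Step 4: x=[2.2969 5.9375 9.2188 10.5469] v=[-2.0313 0.3750 -0.9375 1.5938]
Step 5: x=[1.4414 6.0352 8.2618 11.7618] v=[-1.7110 0.1954 -1.9141 2.4298]
Step 6: x=[0.9844 5.5411 7.6231 12.8517] v=[-0.9141 -0.9882 -1.2774 2.1798]
Max displacement = 2.3125

Answer: 2.3125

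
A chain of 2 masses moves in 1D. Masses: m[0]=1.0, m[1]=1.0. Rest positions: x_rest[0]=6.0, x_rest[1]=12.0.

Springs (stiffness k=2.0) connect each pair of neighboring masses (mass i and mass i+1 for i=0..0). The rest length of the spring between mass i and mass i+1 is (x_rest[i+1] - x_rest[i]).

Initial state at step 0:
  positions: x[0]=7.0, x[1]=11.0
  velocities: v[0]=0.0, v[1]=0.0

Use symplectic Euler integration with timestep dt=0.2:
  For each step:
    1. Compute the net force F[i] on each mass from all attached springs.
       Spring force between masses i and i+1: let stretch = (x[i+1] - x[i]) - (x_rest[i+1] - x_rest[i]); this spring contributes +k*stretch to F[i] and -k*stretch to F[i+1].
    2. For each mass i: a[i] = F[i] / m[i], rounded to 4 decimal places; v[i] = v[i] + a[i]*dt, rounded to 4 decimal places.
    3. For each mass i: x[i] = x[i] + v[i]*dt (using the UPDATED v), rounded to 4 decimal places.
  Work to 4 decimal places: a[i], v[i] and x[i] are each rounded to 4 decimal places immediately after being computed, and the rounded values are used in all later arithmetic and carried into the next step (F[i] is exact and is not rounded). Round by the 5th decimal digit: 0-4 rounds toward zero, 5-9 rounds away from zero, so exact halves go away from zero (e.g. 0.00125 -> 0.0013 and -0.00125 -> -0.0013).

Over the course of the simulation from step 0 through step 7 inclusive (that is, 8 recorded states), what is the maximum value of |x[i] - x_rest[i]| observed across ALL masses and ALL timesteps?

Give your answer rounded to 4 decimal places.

Step 0: x=[7.0000 11.0000] v=[0.0000 0.0000]
Step 1: x=[6.8400 11.1600] v=[-0.8000 0.8000]
Step 2: x=[6.5456 11.4544] v=[-1.4720 1.4720]
Step 3: x=[6.1639 11.8361] v=[-1.9085 1.9085]
Step 4: x=[5.7560 12.2440] v=[-2.0396 2.0396]
Step 5: x=[5.3871 12.6129] v=[-1.8444 1.8444]
Step 6: x=[5.1163 12.8837] v=[-1.3541 1.3541]
Step 7: x=[4.9869 13.0131] v=[-0.6471 0.6471]
Max displacement = 1.0131

Answer: 1.0131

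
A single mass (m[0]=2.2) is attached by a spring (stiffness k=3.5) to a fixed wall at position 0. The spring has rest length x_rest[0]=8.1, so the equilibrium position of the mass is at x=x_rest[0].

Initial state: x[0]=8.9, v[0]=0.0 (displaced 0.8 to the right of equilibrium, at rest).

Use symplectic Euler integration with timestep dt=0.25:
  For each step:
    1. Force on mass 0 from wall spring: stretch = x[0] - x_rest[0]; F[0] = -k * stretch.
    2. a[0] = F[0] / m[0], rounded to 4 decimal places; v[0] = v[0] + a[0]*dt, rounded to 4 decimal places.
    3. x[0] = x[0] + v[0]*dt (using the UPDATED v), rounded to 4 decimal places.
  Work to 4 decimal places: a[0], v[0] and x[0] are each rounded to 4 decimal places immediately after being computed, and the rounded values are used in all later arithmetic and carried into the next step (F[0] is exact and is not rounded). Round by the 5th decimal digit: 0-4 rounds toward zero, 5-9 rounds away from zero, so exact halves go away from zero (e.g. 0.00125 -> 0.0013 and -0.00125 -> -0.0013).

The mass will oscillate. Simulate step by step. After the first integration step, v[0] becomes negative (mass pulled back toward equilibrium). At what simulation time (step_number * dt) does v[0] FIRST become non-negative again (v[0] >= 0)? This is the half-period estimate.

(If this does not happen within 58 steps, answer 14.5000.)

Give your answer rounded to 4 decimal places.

Step 0: x=[8.9000] v=[0.0000]
Step 1: x=[8.8205] v=[-0.3182]
Step 2: x=[8.6693] v=[-0.6048]
Step 3: x=[8.4615] v=[-0.8312]
Step 4: x=[8.2178] v=[-0.9750]
Step 5: x=[7.9623] v=[-1.0219]
Step 6: x=[7.7205] v=[-0.9671]
Step 7: x=[7.5165] v=[-0.8162]
Step 8: x=[7.3705] v=[-0.5841]
Step 9: x=[7.2970] v=[-0.2940]
Step 10: x=[7.3034] v=[0.0254]
First v>=0 after going negative at step 10, time=2.5000

Answer: 2.5000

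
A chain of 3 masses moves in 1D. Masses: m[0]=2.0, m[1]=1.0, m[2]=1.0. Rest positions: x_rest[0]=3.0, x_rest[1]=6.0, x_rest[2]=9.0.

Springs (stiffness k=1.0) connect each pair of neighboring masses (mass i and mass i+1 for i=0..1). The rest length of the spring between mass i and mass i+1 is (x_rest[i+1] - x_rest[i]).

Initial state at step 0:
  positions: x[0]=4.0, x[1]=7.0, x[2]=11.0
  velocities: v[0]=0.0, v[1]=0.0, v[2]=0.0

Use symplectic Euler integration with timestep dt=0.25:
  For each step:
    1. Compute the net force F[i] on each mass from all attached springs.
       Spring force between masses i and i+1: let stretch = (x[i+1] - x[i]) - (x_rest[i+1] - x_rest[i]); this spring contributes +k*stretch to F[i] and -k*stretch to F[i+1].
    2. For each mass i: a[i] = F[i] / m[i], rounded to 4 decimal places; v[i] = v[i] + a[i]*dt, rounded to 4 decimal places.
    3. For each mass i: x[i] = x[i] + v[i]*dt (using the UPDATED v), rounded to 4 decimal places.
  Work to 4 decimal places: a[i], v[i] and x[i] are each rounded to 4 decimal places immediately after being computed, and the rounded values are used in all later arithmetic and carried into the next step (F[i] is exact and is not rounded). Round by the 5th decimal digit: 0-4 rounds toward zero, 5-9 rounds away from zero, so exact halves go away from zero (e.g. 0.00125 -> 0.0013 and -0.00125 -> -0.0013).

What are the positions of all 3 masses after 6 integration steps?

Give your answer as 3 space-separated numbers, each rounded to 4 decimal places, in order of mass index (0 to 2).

Step 0: x=[4.0000 7.0000 11.0000] v=[0.0000 0.0000 0.0000]
Step 1: x=[4.0000 7.0625 10.9375] v=[0.0000 0.2500 -0.2500]
Step 2: x=[4.0020 7.1758 10.8203] v=[0.0078 0.4531 -0.4688]
Step 3: x=[4.0094 7.3185 10.6628] v=[0.0295 0.5708 -0.6299]
Step 4: x=[4.0265 7.4634 10.4838] v=[0.0682 0.5796 -0.7160]
Step 5: x=[4.0572 7.5823 10.3035] v=[0.1228 0.4755 -0.7211]
Step 6: x=[4.1043 7.6509 10.1407] v=[0.1885 0.2745 -0.6514]

Answer: 4.1043 7.6509 10.1407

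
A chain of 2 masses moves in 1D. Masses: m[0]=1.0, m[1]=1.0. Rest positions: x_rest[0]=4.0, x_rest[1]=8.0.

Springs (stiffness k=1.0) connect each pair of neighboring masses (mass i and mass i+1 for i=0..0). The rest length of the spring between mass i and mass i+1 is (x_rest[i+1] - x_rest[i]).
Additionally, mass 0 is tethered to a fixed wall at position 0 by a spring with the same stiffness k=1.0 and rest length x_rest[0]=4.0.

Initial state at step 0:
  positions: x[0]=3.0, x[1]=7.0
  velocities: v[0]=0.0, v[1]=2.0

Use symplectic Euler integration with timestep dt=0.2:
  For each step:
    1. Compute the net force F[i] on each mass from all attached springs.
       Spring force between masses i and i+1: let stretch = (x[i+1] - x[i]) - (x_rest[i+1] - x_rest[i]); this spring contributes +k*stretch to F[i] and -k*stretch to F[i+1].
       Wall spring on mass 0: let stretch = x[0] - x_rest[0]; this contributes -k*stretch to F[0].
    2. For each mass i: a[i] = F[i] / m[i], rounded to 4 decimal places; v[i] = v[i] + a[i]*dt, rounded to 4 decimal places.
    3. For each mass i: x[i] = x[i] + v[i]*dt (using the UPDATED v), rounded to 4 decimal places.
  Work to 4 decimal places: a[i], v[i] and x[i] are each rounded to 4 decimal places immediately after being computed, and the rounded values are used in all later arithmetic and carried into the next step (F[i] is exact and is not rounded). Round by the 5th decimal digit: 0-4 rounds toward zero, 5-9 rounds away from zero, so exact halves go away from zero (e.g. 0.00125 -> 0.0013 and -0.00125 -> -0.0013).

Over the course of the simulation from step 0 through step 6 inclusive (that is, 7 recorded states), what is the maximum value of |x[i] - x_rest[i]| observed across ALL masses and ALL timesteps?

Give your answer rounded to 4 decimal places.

Answer: 1.0039

Derivation:
Step 0: x=[3.0000 7.0000] v=[0.0000 2.0000]
Step 1: x=[3.0400 7.4000] v=[0.2000 2.0000]
Step 2: x=[3.1328 7.7856] v=[0.4640 1.9280]
Step 3: x=[3.2864 8.1451] v=[0.7680 1.7974]
Step 4: x=[3.5029 8.4702] v=[1.0825 1.6257]
Step 5: x=[3.7780 8.7566] v=[1.3754 1.4322]
Step 6: x=[4.1011 9.0039] v=[1.6155 1.2365]
Max displacement = 1.0039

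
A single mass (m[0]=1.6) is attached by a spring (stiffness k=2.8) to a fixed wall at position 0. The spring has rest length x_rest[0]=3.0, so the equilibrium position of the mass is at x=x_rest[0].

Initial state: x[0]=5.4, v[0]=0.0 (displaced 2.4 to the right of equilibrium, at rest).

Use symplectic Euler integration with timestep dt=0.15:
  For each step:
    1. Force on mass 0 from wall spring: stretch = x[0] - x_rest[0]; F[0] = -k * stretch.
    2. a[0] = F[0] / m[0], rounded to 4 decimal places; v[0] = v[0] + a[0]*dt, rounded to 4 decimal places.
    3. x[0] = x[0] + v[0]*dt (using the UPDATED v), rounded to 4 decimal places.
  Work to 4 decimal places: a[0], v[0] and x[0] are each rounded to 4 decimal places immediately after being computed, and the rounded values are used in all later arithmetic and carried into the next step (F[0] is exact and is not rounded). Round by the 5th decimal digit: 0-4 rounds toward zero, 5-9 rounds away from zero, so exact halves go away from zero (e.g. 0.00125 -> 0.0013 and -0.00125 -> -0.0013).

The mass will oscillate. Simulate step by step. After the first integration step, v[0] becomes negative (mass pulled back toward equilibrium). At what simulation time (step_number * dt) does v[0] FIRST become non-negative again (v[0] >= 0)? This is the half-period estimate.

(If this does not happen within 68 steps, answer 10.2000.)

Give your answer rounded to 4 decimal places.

Step 0: x=[5.4000] v=[0.0000]
Step 1: x=[5.3055] v=[-0.6300]
Step 2: x=[5.1202] v=[-1.2352]
Step 3: x=[4.8514] v=[-1.7918]
Step 4: x=[4.5097] v=[-2.2778]
Step 5: x=[4.1086] v=[-2.6741]
Step 6: x=[3.6638] v=[-2.9651]
Step 7: x=[3.1929] v=[-3.1394]
Step 8: x=[2.7144] v=[-3.1900]
Step 9: x=[2.2472] v=[-3.1150]
Step 10: x=[1.8096] v=[-2.9174]
Step 11: x=[1.4189] v=[-2.6049]
Step 12: x=[1.0904] v=[-2.1899]
Step 13: x=[0.8371] v=[-1.6886]
Step 14: x=[0.6690] v=[-1.1208]
Step 15: x=[0.5927] v=[-0.5089]
Step 16: x=[0.6112] v=[0.1230]
First v>=0 after going negative at step 16, time=2.4000

Answer: 2.4000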